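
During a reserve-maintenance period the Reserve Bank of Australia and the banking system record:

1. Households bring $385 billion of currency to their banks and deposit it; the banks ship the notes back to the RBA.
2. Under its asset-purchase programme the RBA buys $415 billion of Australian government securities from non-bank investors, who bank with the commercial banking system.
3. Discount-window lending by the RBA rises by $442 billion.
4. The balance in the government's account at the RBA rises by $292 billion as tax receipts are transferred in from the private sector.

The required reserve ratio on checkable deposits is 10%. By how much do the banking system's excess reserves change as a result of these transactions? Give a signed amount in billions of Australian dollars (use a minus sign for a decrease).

Currency deposit $385 billion: reserves +$385B, deposits +$385B.
Asset purchase (from non-banks) $415 billion: reserves +$415B, deposits +$415B.
Discount-window loan $442 billion: reserves +$442B, deposits 0.
Government account inflow $292 billion: reserves −$292B, deposits −$292B.
Totals: Δreserves = +$950B, Δdeposits = +$508B.
Δrequired reserves = 10% × +$508B = +$50.8B.
Δexcess reserves = Δreserves − Δrequired = +$950B − (+$50.8B) = +$899.2 billion.

+$899.2 billion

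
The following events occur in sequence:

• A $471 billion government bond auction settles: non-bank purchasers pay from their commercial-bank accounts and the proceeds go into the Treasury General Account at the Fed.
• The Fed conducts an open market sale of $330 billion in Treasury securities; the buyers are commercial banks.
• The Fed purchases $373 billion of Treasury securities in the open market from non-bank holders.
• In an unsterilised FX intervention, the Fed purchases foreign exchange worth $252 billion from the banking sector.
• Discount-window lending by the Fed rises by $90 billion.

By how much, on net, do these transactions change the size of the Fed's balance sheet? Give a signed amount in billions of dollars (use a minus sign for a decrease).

Government account inflow $471 billion: only the composition of liabilities changes → 0.
OMO sale (to banks) $330 billion: a Fed asset is shed → −$330B.
Asset purchase (from non-banks) $373 billion: a Fed asset is acquired → +$373B.
FX purchase $252 billion: a Fed asset is acquired → +$252B.
Discount-window loan $90 billion: a Fed asset is acquired → +$90B.
Net: 0 − 330 + 373 + 252 + 90 = +$385 billion.

+$385 billion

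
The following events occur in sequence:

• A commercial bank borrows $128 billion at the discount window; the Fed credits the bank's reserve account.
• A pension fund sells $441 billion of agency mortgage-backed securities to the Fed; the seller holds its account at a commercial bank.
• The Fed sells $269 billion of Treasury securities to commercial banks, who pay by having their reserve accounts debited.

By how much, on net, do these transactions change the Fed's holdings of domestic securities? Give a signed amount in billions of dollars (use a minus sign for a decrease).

+$172 billion

Fed balance sheet:
  Assets:      Securities +$172B, Loans to banks +$128B
  Liabilities: Bank reserves +$300B
Commercial banking system:
  Assets:      Reserves at CB +$300B, Securities +$269B
  Liabilities: Checkable deposits +$441B, Borrowings from CB +$128B
So the change in the Fed's holdings of domestic securities is +$172 billion.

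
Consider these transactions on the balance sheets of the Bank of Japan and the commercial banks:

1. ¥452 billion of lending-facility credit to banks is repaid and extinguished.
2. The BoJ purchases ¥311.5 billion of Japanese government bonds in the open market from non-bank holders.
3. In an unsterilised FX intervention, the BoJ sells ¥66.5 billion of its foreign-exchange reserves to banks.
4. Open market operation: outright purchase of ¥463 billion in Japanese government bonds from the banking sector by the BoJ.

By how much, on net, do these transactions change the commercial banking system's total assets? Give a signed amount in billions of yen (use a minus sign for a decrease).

-¥140.5 billion

Discount-window repayment ¥452 billion: bank balance sheets shrink → −¥452B.
Asset purchase (from non-banks) ¥311.5 billion: bank balance sheets expand → +¥311.5B.
FX sale ¥66.5 billion: just an asset swap on bank balance sheets → 0.
OMO purchase (from banks) ¥463 billion: just an asset swap on bank balance sheets → 0.
Net: −452 + 311.5 + 0 + 0 = -¥140.5 billion.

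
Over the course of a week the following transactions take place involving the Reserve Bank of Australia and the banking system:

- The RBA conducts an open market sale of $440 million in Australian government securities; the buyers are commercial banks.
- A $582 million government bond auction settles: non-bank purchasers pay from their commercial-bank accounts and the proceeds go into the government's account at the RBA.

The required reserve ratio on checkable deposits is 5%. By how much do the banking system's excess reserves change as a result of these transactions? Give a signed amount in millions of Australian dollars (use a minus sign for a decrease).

-$992.9 million

OMO sale (to banks) $440 million: reserves −$440M, deposits 0.
Government account inflow $582 million: reserves −$582M, deposits −$582M.
Totals: Δreserves = −$1022M, Δdeposits = −$582M.
Δrequired reserves = 5% × −$582M = −$29.1M.
Δexcess reserves = Δreserves − Δrequired = −$1022M − (−$29.1M) = -$992.9 million.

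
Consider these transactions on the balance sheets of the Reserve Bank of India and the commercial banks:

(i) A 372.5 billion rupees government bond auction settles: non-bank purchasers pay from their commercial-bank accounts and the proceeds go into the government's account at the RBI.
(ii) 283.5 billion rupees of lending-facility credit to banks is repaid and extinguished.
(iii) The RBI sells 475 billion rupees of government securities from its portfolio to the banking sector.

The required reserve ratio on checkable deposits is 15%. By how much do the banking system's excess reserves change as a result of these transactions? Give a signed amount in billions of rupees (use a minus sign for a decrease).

-1075.125 billion

Government account inflow 372.5 billion rupees: reserves −372.5B, deposits −372.5B.
Discount-window repayment 283.5 billion rupees: reserves −283.5B, deposits 0.
OMO sale (to banks) 475 billion rupees: reserves −475B, deposits 0.
Totals: Δreserves = −1131B, Δdeposits = −372.5B.
Δrequired reserves = 15% × −372.5B = −55.875B.
Δexcess reserves = Δreserves − Δrequired = −1131B − (−55.875B) = -1075.125 billion.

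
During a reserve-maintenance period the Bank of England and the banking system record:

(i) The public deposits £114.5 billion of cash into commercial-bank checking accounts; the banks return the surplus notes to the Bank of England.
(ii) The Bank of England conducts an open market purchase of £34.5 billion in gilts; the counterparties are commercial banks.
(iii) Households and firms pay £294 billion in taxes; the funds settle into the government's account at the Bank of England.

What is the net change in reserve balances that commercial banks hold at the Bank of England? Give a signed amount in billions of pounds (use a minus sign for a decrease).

Bank of England balance sheet:
  Assets:      Securities +£34.5B
  Liabilities: Bank reserves −£145B, Currency in circulation −£114.5B, Government deposits +£294B
So the change in reserve balances that commercial banks hold at the Bank of England is -£145 billion.

-£145 billion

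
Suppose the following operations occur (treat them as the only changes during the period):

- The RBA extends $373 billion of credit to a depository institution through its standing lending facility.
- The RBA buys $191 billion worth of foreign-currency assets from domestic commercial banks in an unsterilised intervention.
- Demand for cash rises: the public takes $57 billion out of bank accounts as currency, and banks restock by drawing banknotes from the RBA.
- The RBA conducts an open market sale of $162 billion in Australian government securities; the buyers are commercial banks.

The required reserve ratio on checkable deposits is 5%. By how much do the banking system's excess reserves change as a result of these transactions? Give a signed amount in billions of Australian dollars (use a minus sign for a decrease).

Discount-window loan $373 billion: reserves +$373B, deposits 0.
FX purchase $191 billion: reserves +$191B, deposits 0.
Currency withdrawal $57 billion: reserves −$57B, deposits −$57B.
OMO sale (to banks) $162 billion: reserves −$162B, deposits 0.
Totals: Δreserves = +$345B, Δdeposits = −$57B.
Δrequired reserves = 5% × −$57B = −$2.85B.
Δexcess reserves = Δreserves − Δrequired = +$345B − (−$2.85B) = +$347.85 billion.

+$347.85 billion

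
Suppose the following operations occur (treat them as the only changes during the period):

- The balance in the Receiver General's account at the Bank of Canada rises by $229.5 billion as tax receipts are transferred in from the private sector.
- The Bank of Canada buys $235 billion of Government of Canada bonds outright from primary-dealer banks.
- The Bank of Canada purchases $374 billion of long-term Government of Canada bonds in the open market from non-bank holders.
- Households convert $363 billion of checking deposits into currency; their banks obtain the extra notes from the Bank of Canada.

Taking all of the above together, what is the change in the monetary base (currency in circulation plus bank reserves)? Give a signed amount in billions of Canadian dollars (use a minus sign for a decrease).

Government account inflow $229.5 billion: reserves shift to a non-base liability → −$229.5B.
OMO purchase (from banks) $235 billion: Bank of Canada balance sheet expands → +$235B.
Asset purchase (from non-banks) $374 billion: Bank of Canada balance sheet expands → +$374B.
Currency withdrawal $363 billion: just a shift between currency and reserves — both are base money → 0.
Net: −229.5 + 235 + 374 + 0 = +$379.5 billion.

+$379.5 billion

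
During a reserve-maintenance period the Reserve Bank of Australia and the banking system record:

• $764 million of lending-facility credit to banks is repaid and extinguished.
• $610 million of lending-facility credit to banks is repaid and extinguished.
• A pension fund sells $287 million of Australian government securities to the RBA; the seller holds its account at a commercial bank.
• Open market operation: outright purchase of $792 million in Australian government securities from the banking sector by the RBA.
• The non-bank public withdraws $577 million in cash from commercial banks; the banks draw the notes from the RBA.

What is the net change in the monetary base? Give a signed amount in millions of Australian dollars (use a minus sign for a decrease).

Discount-window repayment $764 million: RBA balance sheet contracts → −$764M.
Discount-window repayment $610 million: RBA balance sheet contracts → −$610M.
Asset purchase (from non-banks) $287 million: RBA balance sheet expands → +$287M.
OMO purchase (from banks) $792 million: RBA balance sheet expands → +$792M.
Currency withdrawal $577 million: just a shift between currency and reserves — both are base money → 0.
Net: −764 − 610 + 287 + 792 + 0 = -$295 million.

-$295 million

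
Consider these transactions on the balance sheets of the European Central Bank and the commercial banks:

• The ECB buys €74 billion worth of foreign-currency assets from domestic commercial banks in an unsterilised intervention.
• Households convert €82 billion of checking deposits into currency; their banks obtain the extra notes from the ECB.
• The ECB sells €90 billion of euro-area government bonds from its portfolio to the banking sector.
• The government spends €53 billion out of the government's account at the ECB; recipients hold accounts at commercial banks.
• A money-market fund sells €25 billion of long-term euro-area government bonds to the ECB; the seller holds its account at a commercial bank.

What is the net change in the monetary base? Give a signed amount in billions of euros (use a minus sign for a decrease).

FX purchase €74 billion: ECB balance sheet expands → +€74B.
Currency withdrawal €82 billion: just a shift between currency and reserves — both are base money → 0.
OMO sale (to banks) €90 billion: ECB balance sheet contracts → −€90B.
Government spending €53 billion: a non-base liability converts back to reserves → +€53B.
Asset purchase (from non-banks) €25 billion: ECB balance sheet expands → +€25B.
Net: 74 + 0 − 90 + 53 + 25 = +€62 billion.

+€62 billion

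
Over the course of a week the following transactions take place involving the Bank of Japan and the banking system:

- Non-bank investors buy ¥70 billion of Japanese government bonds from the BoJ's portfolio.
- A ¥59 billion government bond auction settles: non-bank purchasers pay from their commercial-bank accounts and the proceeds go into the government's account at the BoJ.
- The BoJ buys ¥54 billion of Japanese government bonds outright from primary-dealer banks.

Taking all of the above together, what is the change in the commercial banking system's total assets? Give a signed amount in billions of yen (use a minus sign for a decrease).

BoJ balance sheet:
  Assets:      Securities −¥16B
  Liabilities: Bank reserves −¥75B, Government deposits +¥59B
Commercial banking system:
  Assets:      Reserves at CB −¥75B, Securities −¥54B
  Liabilities: Checkable deposits −¥129B
Change in total bank assets = -¥129 billion.

-¥129 billion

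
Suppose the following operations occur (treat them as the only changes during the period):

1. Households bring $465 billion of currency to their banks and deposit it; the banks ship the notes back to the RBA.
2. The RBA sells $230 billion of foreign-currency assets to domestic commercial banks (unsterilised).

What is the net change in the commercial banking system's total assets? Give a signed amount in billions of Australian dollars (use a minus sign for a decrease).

+$465 billion

RBA balance sheet:
  Assets:      Foreign assets −$230B
  Liabilities: Bank reserves +$235B, Currency in circulation −$465B
Commercial banking system:
  Assets:      Reserves at CB +$235B, Foreign assets +$230B
  Liabilities: Checkable deposits +$465B
Change in total bank assets = +$465 billion.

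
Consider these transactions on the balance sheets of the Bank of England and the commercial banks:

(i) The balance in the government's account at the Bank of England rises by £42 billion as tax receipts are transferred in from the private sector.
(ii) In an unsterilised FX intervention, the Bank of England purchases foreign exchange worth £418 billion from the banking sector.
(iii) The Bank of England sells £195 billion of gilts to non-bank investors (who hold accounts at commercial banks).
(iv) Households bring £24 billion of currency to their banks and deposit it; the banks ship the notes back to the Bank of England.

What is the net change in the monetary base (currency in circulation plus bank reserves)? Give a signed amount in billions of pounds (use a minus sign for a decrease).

+£181 billion

Bank of England balance sheet:
  Assets:      Securities −£195B, Foreign assets +£418B
  Liabilities: Bank reserves +£205B, Currency in circulation −£24B, Government deposits +£42B
Monetary base = currency + reserves: −£24B + (+£205B) = +£181 billion.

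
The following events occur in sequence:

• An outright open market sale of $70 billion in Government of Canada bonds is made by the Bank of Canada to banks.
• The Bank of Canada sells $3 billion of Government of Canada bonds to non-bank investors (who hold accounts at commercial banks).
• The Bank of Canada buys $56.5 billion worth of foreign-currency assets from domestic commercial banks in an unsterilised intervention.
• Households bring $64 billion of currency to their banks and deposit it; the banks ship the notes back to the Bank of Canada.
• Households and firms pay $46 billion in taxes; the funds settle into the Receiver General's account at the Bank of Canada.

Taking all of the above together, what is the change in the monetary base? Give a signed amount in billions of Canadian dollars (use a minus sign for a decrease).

OMO sale (to banks) $70 billion: Bank of Canada balance sheet contracts → −$70B.
Asset sale (to non-banks) $3 billion: Bank of Canada balance sheet contracts → −$3B.
FX purchase $56.5 billion: Bank of Canada balance sheet expands → +$56.5B.
Currency deposit $64 billion: just a shift between currency and reserves — both are base money → 0.
Government account inflow $46 billion: reserves shift to a non-base liability → −$46B.
Net: −70 − 3 + 56.5 + 0 − 46 = -$62.5 billion.

-$62.5 billion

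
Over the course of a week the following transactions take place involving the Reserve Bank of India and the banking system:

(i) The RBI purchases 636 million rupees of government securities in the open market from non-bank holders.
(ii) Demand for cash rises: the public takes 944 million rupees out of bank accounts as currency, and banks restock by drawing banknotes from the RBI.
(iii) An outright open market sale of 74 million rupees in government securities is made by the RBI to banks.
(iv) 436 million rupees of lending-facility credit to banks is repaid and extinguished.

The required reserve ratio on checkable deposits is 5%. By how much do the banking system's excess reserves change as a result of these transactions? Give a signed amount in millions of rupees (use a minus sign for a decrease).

Asset purchase (from non-banks) 636 million rupees: reserves +636M, deposits +636M.
Currency withdrawal 944 million rupees: reserves −944M, deposits −944M.
OMO sale (to banks) 74 million rupees: reserves −74M, deposits 0.
Discount-window repayment 436 million rupees: reserves −436M, deposits 0.
Totals: Δreserves = −818M, Δdeposits = −308M.
Δrequired reserves = 5% × −308M = −15.4M.
Δexcess reserves = Δreserves − Δrequired = −818M − (−15.4M) = -802.6 million.

-802.6 million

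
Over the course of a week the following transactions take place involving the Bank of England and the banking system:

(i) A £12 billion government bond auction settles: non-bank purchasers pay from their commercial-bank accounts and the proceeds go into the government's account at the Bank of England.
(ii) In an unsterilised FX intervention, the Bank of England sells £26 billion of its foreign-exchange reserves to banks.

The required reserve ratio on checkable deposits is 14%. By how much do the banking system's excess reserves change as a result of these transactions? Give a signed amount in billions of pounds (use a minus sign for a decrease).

-£36.32 billion

Government account inflow £12 billion: reserves −£12B, deposits −£12B.
FX sale £26 billion: reserves −£26B, deposits 0.
Totals: Δreserves = −£38B, Δdeposits = −£12B.
Δrequired reserves = 14% × −£12B = −£1.68B.
Δexcess reserves = Δreserves − Δrequired = −£38B − (−£1.68B) = -£36.32 billion.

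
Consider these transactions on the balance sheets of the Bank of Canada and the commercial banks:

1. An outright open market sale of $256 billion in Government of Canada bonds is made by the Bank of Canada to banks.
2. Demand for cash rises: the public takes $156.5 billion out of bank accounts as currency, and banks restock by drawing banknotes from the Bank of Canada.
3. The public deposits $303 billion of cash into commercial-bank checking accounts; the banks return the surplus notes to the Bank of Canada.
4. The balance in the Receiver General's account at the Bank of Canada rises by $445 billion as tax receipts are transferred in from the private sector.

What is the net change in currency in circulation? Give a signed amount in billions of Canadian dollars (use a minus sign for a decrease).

-$146.5 billion

OMO sale (to banks) $256 billion: no currency enters or leaves circulation → 0.
Currency withdrawal $156.5 billion: notes leave the central bank → +$156.5B.
Currency deposit $303 billion: notes return to the central bank → −$303B.
Government account inflow $445 billion: no currency enters or leaves circulation → 0.
Net: 0 + 156.5 − 303 + 0 = -$146.5 billion.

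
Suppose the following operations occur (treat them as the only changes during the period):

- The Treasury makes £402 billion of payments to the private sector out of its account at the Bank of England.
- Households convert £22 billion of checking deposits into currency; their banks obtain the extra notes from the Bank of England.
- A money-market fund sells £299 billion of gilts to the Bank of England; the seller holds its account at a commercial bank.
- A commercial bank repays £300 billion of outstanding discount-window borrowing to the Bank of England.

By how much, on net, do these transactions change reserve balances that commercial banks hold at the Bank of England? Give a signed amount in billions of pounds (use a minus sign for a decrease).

+£379 billion

Government spending £402 billion: government payments flow into bank reserve accounts → +£402B.
Currency withdrawal £22 billion: banks swap reserves for currency → −£22B.
Asset purchase (from non-banks) £299 billion: the Bank of England pays by crediting reserve accounts → +£299B.
Discount-window repayment £300 billion: repayment is debited from reserves → −£300B.
Net: 402 − 22 + 299 − 300 = +£379 billion.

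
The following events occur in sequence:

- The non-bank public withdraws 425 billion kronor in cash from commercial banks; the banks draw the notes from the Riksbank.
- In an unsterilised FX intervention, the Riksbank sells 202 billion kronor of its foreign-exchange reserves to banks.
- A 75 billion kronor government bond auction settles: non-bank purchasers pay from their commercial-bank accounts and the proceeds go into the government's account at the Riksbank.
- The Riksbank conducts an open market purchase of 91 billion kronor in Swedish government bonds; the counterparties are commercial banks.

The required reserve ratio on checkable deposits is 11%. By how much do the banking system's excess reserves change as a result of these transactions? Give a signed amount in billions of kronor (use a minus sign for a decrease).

-556 billion

Currency withdrawal 425 billion kronor: reserves −425B, deposits −425B.
FX sale 202 billion kronor: reserves −202B, deposits 0.
Government account inflow 75 billion kronor: reserves −75B, deposits −75B.
OMO purchase (from banks) 91 billion kronor: reserves +91B, deposits 0.
Totals: Δreserves = −611B, Δdeposits = −500B.
Δrequired reserves = 11% × −500B = −55B.
Δexcess reserves = Δreserves − Δrequired = −611B − (−55B) = -556 billion.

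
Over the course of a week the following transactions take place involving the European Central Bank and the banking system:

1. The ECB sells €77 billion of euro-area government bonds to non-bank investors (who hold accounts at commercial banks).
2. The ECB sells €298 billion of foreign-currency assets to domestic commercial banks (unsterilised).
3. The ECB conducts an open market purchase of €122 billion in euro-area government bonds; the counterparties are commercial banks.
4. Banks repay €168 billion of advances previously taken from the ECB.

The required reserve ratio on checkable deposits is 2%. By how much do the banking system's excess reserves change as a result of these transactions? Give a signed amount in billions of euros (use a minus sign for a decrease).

Asset sale (to non-banks) €77 billion: reserves −€77B, deposits −€77B.
FX sale €298 billion: reserves −€298B, deposits 0.
OMO purchase (from banks) €122 billion: reserves +€122B, deposits 0.
Discount-window repayment €168 billion: reserves −€168B, deposits 0.
Totals: Δreserves = −€421B, Δdeposits = −€77B.
Δrequired reserves = 2% × −€77B = −€1.54B.
Δexcess reserves = Δreserves − Δrequired = −€421B − (−€1.54B) = -€419.46 billion.

-€419.46 billion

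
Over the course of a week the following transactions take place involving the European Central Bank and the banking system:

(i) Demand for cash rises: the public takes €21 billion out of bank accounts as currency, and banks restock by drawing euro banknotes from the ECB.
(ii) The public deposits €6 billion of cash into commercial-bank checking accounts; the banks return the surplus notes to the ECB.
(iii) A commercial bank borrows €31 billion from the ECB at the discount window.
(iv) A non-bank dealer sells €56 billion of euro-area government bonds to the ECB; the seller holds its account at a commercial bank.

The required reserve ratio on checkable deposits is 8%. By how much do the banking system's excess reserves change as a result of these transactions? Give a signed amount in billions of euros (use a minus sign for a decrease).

Currency withdrawal €21 billion: reserves −€21B, deposits −€21B.
Currency deposit €6 billion: reserves +€6B, deposits +€6B.
Discount-window loan €31 billion: reserves +€31B, deposits 0.
Asset purchase (from non-banks) €56 billion: reserves +€56B, deposits +€56B.
Totals: Δreserves = +€72B, Δdeposits = +€41B.
Δrequired reserves = 8% × +€41B = +€3.28B.
Δexcess reserves = Δreserves − Δrequired = +€72B − (+€3.28B) = +€68.72 billion.

+€68.72 billion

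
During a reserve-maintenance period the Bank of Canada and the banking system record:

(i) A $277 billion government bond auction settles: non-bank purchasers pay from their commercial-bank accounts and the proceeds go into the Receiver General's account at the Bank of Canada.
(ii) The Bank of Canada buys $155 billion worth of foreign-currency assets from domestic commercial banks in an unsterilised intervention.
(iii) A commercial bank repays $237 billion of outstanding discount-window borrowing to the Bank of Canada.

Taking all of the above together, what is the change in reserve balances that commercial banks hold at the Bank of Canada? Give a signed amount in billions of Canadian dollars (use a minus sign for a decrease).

Bank of Canada balance sheet:
  Assets:      Loans to banks −$237B, Foreign assets +$155B
  Liabilities: Bank reserves −$359B, Government deposits +$277B
Commercial banking system:
  Assets:      Reserves at CB −$359B, Foreign assets −$155B
  Liabilities: Checkable deposits −$277B, Borrowings from CB −$237B
So the change in reserve balances that commercial banks hold at the Bank of Canada is -$359 billion.

-$359 billion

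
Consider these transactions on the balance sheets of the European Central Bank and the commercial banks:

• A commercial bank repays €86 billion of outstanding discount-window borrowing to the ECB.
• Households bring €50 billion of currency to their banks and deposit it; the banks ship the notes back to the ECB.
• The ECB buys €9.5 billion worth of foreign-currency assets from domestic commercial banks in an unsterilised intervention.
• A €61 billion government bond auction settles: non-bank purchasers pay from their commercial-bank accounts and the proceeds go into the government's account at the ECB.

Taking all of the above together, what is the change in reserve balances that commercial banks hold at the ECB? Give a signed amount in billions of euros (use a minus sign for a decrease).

-€87.5 billion

Discount-window repayment €86 billion: repayment is debited from reserves → −€86B.
Currency deposit €50 billion: returned notes are swapped for reserve credit → +€50B.
FX purchase €9.5 billion: the ECB pays by crediting reserve accounts → +€9.5B.
Government account inflow €61 billion: funds move from bank reserves into the government account → −€61B.
Net: −86 + 50 + 9.5 − 61 = -€87.5 billion.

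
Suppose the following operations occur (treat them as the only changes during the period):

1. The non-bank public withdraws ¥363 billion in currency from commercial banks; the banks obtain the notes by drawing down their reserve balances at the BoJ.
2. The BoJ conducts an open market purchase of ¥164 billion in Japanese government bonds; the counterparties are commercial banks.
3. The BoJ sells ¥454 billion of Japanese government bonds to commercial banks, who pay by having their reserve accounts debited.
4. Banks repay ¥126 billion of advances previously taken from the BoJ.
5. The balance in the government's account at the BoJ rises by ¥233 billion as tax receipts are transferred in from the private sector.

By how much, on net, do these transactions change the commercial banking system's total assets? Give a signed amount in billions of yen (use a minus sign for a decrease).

-¥722 billion

Currency withdrawal ¥363 billion: bank balance sheets shrink → −¥363B.
OMO purchase (from banks) ¥164 billion: just an asset swap on bank balance sheets → 0.
OMO sale (to banks) ¥454 billion: just an asset swap on bank balance sheets → 0.
Discount-window repayment ¥126 billion: bank balance sheets shrink → −¥126B.
Government account inflow ¥233 billion: bank balance sheets shrink → −¥233B.
Net: −363 + 0 + 0 − 126 − 233 = -¥722 billion.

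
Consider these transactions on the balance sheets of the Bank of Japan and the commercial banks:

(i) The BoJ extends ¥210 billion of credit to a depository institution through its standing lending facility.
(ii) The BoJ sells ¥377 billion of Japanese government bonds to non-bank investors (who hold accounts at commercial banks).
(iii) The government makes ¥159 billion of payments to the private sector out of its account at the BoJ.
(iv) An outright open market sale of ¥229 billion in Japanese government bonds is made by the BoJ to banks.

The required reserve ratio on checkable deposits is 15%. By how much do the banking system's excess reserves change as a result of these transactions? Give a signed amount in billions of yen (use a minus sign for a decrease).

-¥204.3 billion

Discount-window loan ¥210 billion: reserves +¥210B, deposits 0.
Asset sale (to non-banks) ¥377 billion: reserves −¥377B, deposits −¥377B.
Government spending ¥159 billion: reserves +¥159B, deposits +¥159B.
OMO sale (to banks) ¥229 billion: reserves −¥229B, deposits 0.
Totals: Δreserves = −¥237B, Δdeposits = −¥218B.
Δrequired reserves = 15% × −¥218B = −¥32.7B.
Δexcess reserves = Δreserves − Δrequired = −¥237B − (−¥32.7B) = -¥204.3 billion.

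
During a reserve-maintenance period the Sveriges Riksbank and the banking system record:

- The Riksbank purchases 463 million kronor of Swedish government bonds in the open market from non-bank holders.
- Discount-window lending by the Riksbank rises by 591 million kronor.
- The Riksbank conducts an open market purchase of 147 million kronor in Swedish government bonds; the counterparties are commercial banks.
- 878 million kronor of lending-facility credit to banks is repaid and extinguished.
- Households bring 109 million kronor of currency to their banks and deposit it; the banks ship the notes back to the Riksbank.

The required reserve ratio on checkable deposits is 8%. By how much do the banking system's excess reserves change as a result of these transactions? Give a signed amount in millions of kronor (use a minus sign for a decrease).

+386.24 million

Asset purchase (from non-banks) 463 million kronor: reserves +463M, deposits +463M.
Discount-window loan 591 million kronor: reserves +591M, deposits 0.
OMO purchase (from banks) 147 million kronor: reserves +147M, deposits 0.
Discount-window repayment 878 million kronor: reserves −878M, deposits 0.
Currency deposit 109 million kronor: reserves +109M, deposits +109M.
Totals: Δreserves = +432M, Δdeposits = +572M.
Δrequired reserves = 8% × +572M = +45.76M.
Δexcess reserves = Δreserves − Δrequired = +432M − (+45.76M) = +386.24 million.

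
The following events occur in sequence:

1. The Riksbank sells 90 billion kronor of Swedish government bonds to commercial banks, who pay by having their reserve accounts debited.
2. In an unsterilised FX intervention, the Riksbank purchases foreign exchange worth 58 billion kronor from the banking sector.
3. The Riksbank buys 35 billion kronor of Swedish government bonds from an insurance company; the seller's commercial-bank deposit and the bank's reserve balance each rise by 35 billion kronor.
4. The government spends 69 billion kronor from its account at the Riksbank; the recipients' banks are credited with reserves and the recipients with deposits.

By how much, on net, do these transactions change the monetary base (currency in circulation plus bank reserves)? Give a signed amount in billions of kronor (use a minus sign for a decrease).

+72 billion

OMO sale (to banks) 90 billion kronor: Riksbank balance sheet contracts → −90B.
FX purchase 58 billion kronor: Riksbank balance sheet expands → +58B.
Asset purchase (from non-banks) 35 billion kronor: Riksbank balance sheet expands → +35B.
Government spending 69 billion kronor: a non-base liability converts back to reserves → +69B.
Net: −90 + 58 + 35 + 69 = +72 billion.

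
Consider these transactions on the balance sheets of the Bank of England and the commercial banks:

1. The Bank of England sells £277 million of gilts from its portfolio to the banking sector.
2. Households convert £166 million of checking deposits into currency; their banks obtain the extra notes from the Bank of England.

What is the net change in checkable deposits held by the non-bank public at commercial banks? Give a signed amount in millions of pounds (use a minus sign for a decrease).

-£166 million

Bank of England balance sheet:
  Assets:      Securities −£277M
  Liabilities: Bank reserves −£443M, Currency in circulation +£166M
Commercial banking system:
  Assets:      Reserves at CB −£443M, Securities +£277M
  Liabilities: Checkable deposits −£166M
So the change in checkable deposits held by the non-bank public at commercial banks is -£166 million.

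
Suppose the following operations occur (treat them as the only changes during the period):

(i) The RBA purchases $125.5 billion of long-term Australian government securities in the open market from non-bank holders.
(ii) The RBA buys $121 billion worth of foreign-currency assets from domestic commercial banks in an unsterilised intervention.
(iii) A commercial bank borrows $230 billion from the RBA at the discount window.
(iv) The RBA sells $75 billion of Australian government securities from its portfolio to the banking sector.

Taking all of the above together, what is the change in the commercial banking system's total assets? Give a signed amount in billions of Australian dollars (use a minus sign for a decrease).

+$355.5 billion

RBA balance sheet:
  Assets:      Securities +$50.5B, Loans to banks +$230B, Foreign assets +$121B
  Liabilities: Bank reserves +$401.5B
Commercial banking system:
  Assets:      Reserves at CB +$401.5B, Securities +$75B, Foreign assets −$121B
  Liabilities: Checkable deposits +$125.5B, Borrowings from CB +$230B
Change in total bank assets = +$355.5 billion.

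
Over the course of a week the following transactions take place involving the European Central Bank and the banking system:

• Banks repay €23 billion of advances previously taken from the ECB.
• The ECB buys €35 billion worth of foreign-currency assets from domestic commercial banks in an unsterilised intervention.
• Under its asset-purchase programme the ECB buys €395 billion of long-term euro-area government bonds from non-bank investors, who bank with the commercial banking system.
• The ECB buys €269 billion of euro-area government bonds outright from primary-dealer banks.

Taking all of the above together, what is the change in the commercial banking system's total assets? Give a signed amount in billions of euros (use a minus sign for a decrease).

Discount-window repayment €23 billion: bank balance sheets shrink → −€23B.
FX purchase €35 billion: just an asset swap on bank balance sheets → 0.
Asset purchase (from non-banks) €395 billion: bank balance sheets expand → +€395B.
OMO purchase (from banks) €269 billion: just an asset swap on bank balance sheets → 0.
Net: −23 + 0 + 395 + 0 = +€372 billion.

+€372 billion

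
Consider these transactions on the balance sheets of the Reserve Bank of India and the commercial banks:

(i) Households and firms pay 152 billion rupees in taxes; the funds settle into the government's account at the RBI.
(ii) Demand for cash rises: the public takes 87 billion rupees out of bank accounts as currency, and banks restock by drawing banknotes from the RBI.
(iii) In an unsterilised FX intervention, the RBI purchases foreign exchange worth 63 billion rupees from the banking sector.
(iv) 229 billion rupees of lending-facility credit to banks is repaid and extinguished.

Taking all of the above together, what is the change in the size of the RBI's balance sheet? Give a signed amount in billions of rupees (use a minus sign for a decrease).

RBI balance sheet:
  Assets:      Loans to banks −229B, Foreign assets +63B
  Liabilities: Bank reserves −405B, Currency in circulation +87B, Government deposits +152B
Change in total RBI assets = -166 billion.

-166 billion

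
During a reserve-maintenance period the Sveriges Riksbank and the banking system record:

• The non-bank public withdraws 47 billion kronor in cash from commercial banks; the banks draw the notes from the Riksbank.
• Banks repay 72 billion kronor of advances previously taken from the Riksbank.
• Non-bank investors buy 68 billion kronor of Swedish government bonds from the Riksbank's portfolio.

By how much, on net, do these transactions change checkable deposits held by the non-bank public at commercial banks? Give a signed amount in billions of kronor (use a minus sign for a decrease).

Currency withdrawal 47 billion kronor: non-bank counterparties' bank balances fall → −47B.
Discount-window repayment 72 billion kronor: the counterparty is a bank, so public deposits are unchanged → 0.
Asset sale (to non-banks) 68 billion kronor: non-bank counterparties' bank balances fall → −68B.
Net: −47 + 0 − 68 = -115 billion.

-115 billion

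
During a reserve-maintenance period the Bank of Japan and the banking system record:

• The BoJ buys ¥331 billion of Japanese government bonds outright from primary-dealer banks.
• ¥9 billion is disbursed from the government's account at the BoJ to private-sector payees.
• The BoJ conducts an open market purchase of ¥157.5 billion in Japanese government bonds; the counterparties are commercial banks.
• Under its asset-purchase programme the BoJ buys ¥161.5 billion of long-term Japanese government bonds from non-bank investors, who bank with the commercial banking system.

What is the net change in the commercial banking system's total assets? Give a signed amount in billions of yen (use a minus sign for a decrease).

OMO purchase (from banks) ¥331 billion: just an asset swap on bank balance sheets → 0.
Government spending ¥9 billion: bank balance sheets expand → +¥9B.
OMO purchase (from banks) ¥157.5 billion: just an asset swap on bank balance sheets → 0.
Asset purchase (from non-banks) ¥161.5 billion: bank balance sheets expand → +¥161.5B.
Net: 0 + 9 + 0 + 161.5 = +¥170.5 billion.

+¥170.5 billion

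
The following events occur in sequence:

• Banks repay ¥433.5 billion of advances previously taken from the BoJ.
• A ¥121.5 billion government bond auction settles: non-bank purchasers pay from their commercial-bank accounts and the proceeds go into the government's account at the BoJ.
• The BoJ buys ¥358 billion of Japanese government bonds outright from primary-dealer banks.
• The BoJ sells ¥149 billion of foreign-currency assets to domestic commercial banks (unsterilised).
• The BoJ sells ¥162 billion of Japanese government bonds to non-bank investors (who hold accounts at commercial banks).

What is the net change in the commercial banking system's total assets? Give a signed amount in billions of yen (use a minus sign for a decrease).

Discount-window repayment ¥433.5 billion: bank balance sheets shrink → −¥433.5B.
Government account inflow ¥121.5 billion: bank balance sheets shrink → −¥121.5B.
OMO purchase (from banks) ¥358 billion: just an asset swap on bank balance sheets → 0.
FX sale ¥149 billion: just an asset swap on bank balance sheets → 0.
Asset sale (to non-banks) ¥162 billion: bank balance sheets shrink → −¥162B.
Net: −433.5 − 121.5 + 0 + 0 − 162 = -¥717 billion.

-¥717 billion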